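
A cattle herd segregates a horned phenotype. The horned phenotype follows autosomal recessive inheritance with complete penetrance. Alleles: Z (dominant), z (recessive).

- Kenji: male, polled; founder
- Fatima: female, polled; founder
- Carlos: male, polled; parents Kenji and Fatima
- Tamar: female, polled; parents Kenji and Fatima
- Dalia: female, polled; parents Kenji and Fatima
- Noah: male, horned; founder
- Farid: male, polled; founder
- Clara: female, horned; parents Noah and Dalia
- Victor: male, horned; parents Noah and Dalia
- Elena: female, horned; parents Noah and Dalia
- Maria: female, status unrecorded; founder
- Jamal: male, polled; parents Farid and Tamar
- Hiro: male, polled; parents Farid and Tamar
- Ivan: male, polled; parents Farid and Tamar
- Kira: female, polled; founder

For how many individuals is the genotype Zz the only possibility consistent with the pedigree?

1

Obligate heterozygotes: Dalia is polled so carries Z and passed z to Clara (zz), so Dalia is Zz.
Every other individual is either homozygous by phenotype or has at least one consistent homozygous assignment, so the count is 1.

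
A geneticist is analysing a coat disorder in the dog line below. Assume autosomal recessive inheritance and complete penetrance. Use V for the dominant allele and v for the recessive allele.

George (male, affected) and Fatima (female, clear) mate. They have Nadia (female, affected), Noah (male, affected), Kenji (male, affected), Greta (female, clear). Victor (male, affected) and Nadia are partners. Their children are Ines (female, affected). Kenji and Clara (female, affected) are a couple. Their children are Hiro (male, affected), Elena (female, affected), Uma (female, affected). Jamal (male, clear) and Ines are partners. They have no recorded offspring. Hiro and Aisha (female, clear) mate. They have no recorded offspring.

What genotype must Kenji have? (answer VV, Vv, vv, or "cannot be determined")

vv

Kenji is affected, so Kenji is vv.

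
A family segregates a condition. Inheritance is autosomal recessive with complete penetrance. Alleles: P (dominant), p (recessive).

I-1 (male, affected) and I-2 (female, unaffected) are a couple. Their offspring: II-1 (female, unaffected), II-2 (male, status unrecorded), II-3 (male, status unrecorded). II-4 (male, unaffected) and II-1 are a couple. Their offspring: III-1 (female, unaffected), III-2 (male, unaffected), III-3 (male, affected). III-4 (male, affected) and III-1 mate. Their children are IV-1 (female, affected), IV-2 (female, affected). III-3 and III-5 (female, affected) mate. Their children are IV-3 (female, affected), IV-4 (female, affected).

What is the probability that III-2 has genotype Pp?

2/3

II-4 is unaffected so carries P and passed p to III-3 (pp), so II-4 is Pp.
II-1 is unaffected so carries P and received p from I-1 (pp), so II-1 is Pp.
Their cross gives offspring ratios 1/4 PP : 1/2 Pp : 1/4 pp. Conditioning on III-2 being unaffected, P(Pp) = 1/2 / 3/4 = 2/3.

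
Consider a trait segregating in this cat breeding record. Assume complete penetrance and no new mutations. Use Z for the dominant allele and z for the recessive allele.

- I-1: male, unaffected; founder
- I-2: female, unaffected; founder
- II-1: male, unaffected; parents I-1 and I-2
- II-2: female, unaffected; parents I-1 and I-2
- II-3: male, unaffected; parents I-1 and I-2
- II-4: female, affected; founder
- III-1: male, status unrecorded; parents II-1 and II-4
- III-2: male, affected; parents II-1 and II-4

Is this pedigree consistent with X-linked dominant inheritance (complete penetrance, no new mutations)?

Yes

A consistent assignment under X-linked dominant exists: I-1 X^z Y, I-2 X^z X^z, II-1 X^z Y, II-2 X^z X^z, II-3 X^z Y, II-4 X^Z X^Z, III-1 X^Z Y, III-2 X^Z Y.
In this assignment every recorded phenotype matches its genotype and every non-founder's genotype is obtainable from its parents' genotypes, so the pedigree is consistent.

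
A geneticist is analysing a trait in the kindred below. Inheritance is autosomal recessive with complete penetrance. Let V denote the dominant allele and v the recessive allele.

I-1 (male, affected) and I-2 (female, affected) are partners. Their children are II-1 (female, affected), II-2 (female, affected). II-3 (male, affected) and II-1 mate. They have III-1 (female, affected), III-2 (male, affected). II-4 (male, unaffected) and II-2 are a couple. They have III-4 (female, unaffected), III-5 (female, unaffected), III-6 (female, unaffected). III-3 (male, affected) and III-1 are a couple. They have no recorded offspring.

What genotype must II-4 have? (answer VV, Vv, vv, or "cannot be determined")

cannot be determined

II-4's phenotype allows VV or Vv, and no parent or child forces a single allele at both positions; consistent genotype assignments exist with II-4 as VV or Vv.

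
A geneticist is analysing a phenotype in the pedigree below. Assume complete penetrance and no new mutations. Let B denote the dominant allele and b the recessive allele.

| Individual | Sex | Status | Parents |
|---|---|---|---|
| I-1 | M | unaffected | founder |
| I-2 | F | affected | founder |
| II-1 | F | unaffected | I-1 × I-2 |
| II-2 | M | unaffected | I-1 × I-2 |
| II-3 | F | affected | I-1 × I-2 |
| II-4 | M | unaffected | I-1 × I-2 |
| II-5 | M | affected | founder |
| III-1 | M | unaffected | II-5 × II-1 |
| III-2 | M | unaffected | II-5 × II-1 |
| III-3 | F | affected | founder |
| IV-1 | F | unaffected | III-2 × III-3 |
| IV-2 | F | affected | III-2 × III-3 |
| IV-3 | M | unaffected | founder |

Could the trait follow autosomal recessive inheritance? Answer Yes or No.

Yes

A consistent assignment under autosomal recessive exists: I-1 Bb, I-2 bb, II-1 Bb, II-2 Bb, II-3 bb, II-4 Bb, II-5 bb, III-1 Bb, III-2 Bb, III-3 bb, IV-1 Bb, IV-2 bb, IV-3 BB.
In this assignment every recorded phenotype matches its genotype and every non-founder's genotype is obtainable from its parents' genotypes, so the pedigree is consistent.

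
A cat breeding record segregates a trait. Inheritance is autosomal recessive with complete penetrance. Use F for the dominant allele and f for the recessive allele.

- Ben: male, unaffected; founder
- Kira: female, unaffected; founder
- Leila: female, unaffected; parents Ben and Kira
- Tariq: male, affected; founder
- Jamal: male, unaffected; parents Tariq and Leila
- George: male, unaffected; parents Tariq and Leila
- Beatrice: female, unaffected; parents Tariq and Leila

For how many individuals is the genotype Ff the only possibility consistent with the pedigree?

Obligate heterozygotes: Jamal is unaffected so carries F and received f from Tariq (ff), so Jamal is Ff; George is unaffected so carries F and received f from Tariq (ff), so George is Ff; Beatrice is unaffected so carries F and received f from Tariq (ff), so Beatrice is Ff.
Every other individual is either homozygous by phenotype or has at least one consistent homozygous assignment, so the count is 3.

3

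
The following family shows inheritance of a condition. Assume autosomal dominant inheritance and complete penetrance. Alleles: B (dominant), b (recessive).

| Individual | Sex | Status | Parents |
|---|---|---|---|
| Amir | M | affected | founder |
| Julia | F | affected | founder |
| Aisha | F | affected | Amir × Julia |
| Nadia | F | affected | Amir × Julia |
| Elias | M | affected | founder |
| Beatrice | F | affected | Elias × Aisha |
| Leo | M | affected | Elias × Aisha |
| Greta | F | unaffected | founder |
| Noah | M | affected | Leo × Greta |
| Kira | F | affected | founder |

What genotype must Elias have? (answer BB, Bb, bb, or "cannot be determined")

cannot be determined

Elias's phenotype allows BB or Bb, and no parent or child forces a single allele at both positions; consistent genotype assignments exist with Elias as BB or Bb.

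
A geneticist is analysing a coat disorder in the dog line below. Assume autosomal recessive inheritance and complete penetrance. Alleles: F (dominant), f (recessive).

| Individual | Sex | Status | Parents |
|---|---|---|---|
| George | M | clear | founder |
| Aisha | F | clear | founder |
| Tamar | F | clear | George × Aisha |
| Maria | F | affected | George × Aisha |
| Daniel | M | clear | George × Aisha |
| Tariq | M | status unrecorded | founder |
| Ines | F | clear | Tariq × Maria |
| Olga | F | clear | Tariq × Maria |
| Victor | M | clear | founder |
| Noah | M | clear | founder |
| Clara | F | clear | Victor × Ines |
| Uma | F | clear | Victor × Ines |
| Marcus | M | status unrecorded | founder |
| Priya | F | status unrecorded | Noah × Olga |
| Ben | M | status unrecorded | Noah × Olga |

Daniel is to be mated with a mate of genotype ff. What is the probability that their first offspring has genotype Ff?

2/3

George is clear so carries F and passed f to Maria (ff), so George is Ff.
Aisha is clear so carries F and passed f to Maria (ff), so Aisha is Ff.
Daniel is a clear offspring of George (Ff) × Aisha (Ff), whose cross gives 1/4 FF : 1/2 Ff : 1/4 ff; conditioning on being clear, Daniel is FF with probability 1/3, Ff with probability 2/3.
Summing over parental genotype combinations, P(offspring has genotype Ff) = 1/3·1 + 2/3·1/2 = 2/3.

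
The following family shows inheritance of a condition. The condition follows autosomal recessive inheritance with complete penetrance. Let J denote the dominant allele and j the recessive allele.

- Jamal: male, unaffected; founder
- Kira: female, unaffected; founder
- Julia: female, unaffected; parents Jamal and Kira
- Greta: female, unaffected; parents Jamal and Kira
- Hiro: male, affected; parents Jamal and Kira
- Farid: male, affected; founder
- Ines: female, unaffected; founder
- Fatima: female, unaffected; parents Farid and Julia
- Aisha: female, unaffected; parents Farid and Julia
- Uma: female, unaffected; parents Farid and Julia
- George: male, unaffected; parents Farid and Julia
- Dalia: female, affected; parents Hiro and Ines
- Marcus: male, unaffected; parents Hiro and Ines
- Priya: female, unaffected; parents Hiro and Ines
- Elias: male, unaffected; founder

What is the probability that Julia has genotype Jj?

1/9

Jamal is unaffected so carries J and passed j to Hiro (jj), so Jamal is Jj.
Kira is unaffected so carries J and passed j to Hiro (jj), so Kira is Jj.
Their cross gives offspring ratios 1/4 JJ : 1/2 Jj : 1/4 jj. Conditioning on Julia being unaffected, P(Jj) = 1/2 / 3/4 = 2/3 before taking Julia's own offspring into account.
Farid is affected, so Farid is jj.
Now use Julia's offspring. Probability of each recorded status — unaffected daughter Fatima: 1/2 if Julia is Jj, 1 if JJ; unaffected daughter Aisha: 1/2 if Julia is Jj, 1 if JJ; unaffected daughter Uma: 1/2 if Julia is Jj, 1 if JJ; unaffected son George: 1/2 if Julia is Jj, 1 if JJ.
Bayes: P(Jj) = 2/3·1/16 / (2/3·1/16 + 1/3·1) = 1/9.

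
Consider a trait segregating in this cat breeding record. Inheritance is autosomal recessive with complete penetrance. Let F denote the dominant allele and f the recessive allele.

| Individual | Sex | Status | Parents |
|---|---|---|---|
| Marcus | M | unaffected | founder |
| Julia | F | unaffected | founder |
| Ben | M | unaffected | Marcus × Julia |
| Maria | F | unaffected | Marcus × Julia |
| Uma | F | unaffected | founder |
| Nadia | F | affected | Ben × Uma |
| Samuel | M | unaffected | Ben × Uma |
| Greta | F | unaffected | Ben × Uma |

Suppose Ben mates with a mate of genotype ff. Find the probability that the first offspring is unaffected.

Ben is unaffected so carries F and passed f to Nadia (ff), so Ben is Ff.
The cross gives 1/2 Ff : 1/2 ff, so P(offspring is unaffected) = 1/2.

1/2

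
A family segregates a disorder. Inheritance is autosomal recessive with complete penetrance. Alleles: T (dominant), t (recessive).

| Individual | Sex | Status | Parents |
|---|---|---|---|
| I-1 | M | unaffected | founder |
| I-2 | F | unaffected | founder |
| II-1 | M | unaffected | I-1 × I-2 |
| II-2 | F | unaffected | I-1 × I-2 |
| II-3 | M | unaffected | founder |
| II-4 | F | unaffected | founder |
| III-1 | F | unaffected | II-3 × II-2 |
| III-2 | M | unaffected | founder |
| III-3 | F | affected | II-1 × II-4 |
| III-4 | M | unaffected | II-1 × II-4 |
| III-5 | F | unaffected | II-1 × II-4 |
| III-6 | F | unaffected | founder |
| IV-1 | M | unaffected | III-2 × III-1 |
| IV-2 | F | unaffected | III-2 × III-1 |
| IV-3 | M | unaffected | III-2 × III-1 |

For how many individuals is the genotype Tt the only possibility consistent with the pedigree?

Obligate heterozygotes: II-1 is unaffected so carries T and passed t to III-3 (tt), so II-1 is Tt; II-4 is unaffected so carries T and passed t to III-3 (tt), so II-4 is Tt.
Every other individual is either homozygous by phenotype or has at least one consistent homozygous assignment, so the count is 2.

2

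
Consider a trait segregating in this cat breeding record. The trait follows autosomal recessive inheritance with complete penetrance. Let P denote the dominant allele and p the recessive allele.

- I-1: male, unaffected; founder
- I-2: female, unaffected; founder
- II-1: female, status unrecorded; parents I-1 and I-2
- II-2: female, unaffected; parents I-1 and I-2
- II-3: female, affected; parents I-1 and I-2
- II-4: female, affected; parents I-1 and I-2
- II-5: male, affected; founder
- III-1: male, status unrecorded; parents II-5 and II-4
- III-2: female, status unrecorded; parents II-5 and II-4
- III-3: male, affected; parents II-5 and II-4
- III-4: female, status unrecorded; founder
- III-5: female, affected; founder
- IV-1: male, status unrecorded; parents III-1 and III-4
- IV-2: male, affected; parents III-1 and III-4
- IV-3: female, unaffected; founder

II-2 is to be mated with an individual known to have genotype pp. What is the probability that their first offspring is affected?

1/3

I-1 is unaffected so carries P and passed p to II-3 (pp), so I-1 is Pp.
I-2 is unaffected so carries P and passed p to II-3 (pp), so I-2 is Pp.
II-2 is an unaffected offspring of I-1 (Pp) × I-2 (Pp), whose cross gives 1/4 PP : 1/2 Pp : 1/4 pp; conditioning on being unaffected, II-2 is PP with probability 1/3, Pp with probability 2/3.
Summing over parental genotype combinations, P(offspring is affected) = 2/3·1/2 = 1/3.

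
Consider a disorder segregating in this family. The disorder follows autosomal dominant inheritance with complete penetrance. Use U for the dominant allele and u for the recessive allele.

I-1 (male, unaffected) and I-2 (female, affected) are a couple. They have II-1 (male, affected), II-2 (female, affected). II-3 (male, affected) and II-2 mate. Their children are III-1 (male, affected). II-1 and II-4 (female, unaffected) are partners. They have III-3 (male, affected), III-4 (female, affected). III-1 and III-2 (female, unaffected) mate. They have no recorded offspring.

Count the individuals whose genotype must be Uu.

Obligate heterozygotes: II-1 is affected so carries U and received u from I-1 (uu), so II-1 is Uu; II-2 is affected so carries U and received u from I-1 (uu), so II-2 is Uu; III-3 is affected so carries U and received u from II-4 (uu), so III-3 is Uu; III-4 is affected so carries U and received u from II-4 (uu), so III-4 is Uu.
Every other individual is either homozygous by phenotype or has at least one consistent homozygous assignment, so the count is 4.

4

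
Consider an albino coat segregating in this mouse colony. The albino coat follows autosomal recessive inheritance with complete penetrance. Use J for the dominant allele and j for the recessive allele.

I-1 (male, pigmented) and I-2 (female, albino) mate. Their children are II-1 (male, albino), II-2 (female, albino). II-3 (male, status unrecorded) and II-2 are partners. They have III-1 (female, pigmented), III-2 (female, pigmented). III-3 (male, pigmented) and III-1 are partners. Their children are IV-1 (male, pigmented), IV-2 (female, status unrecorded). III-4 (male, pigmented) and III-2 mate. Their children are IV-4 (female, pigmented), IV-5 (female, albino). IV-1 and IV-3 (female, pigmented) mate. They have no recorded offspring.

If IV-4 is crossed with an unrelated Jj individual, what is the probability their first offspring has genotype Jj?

III-4 is pigmented so carries J and passed j to IV-5 (jj), so III-4 is Jj.
III-2 is pigmented so carries J and received j from II-2 (jj), so III-2 is Jj.
IV-4 is a pigmented offspring of III-4 (Jj) × III-2 (Jj), whose cross gives 1/4 JJ : 1/2 Jj : 1/4 jj; conditioning on being pigmented, IV-4 is JJ with probability 1/3, Jj with probability 2/3.
Summing over parental genotype combinations, P(offspring has genotype Jj) = 1/3·1/2 + 2/3·1/2 = 1/2.

1/2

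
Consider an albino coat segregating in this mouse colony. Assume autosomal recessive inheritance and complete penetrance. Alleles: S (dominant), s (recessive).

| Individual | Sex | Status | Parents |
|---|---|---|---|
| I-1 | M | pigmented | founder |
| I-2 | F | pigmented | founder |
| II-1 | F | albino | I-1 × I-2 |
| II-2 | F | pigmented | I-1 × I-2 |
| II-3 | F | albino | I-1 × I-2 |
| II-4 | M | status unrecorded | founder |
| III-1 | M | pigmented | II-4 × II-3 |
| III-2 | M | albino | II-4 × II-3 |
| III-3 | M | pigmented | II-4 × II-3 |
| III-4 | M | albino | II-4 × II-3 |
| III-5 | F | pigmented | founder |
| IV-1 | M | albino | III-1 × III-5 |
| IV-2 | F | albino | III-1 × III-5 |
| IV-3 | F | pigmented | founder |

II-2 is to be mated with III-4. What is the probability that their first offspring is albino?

1/3

I-1 is pigmented so carries S and passed s to II-1 (ss), so I-1 is Ss.
I-2 is pigmented so carries S and passed s to II-1 (ss), so I-2 is Ss.
II-2 is a pigmented offspring of I-1 (Ss) × I-2 (Ss), whose cross gives 1/4 SS : 1/2 Ss : 1/4 ss; conditioning on being pigmented, II-2 is SS with probability 1/3, Ss with probability 2/3.
III-4 is albino, so III-4 is ss.
Summing over parental genotype combinations, P(offspring is albino) = 2/3·1/2 = 1/3.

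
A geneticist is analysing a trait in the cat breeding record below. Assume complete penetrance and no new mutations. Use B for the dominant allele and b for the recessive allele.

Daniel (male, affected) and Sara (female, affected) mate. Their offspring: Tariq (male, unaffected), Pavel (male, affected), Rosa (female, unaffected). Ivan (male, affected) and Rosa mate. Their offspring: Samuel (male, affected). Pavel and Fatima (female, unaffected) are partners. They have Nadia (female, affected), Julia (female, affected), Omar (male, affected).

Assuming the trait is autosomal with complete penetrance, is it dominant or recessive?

Daniel and Sara are both affected yet have an unaffected child Tariq. Under a recessive model two affected parents are homozygous and every child would be affected, so the trait cannot be recessive.

dominant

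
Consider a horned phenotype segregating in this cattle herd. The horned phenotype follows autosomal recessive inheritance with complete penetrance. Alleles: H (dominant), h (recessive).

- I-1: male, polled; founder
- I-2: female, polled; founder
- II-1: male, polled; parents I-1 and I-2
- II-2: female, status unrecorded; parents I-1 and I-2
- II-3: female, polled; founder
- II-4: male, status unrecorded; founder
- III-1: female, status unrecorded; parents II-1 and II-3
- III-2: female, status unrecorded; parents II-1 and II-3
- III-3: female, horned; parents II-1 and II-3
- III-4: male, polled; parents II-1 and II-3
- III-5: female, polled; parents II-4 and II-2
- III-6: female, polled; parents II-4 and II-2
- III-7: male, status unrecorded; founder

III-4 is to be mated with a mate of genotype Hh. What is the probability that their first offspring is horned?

1/6

II-1 is polled so carries H and passed h to III-3 (hh), so II-1 is Hh.
II-3 is polled so carries H and passed h to III-3 (hh), so II-3 is Hh.
III-4 is a polled offspring of II-1 (Hh) × II-3 (Hh), whose cross gives 1/4 HH : 1/2 Hh : 1/4 hh; conditioning on being polled, III-4 is HH with probability 1/3, Hh with probability 2/3.
Summing over parental genotype combinations, P(offspring is horned) = 2/3·1/4 = 1/6.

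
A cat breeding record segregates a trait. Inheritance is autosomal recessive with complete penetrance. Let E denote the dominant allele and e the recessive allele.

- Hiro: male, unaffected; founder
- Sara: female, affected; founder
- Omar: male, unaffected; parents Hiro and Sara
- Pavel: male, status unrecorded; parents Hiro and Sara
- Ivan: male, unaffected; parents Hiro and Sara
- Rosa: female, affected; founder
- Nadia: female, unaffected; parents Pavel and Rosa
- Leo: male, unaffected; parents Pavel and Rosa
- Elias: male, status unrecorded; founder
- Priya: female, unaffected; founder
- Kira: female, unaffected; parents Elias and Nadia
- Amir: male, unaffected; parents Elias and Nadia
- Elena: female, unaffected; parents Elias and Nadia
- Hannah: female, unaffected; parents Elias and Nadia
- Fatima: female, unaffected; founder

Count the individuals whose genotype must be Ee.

Obligate heterozygotes: Omar is unaffected so carries E and received e from Sara (ee), so Omar is Ee; Pavel passed E to Nadia (Ee, whose e came from Rosa) and received e from Sara (ee), so Pavel is Ee; Ivan is unaffected so carries E and received e from Sara (ee), so Ivan is Ee; Nadia is unaffected so carries E and received e from Rosa (ee), so Nadia is Ee; Leo is unaffected so carries E and received e from Rosa (ee), so Leo is Ee.
Every other individual is either homozygous by phenotype or has at least one consistent homozygous assignment, so the count is 5.

5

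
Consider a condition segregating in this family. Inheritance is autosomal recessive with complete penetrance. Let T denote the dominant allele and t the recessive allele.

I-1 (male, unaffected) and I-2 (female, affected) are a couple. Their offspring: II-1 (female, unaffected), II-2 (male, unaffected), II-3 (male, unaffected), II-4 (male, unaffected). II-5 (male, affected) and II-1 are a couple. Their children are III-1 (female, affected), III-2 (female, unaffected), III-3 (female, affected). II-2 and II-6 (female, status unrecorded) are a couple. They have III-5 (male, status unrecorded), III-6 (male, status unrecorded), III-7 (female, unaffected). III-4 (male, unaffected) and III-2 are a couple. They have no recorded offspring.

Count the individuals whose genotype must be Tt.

Obligate heterozygotes: II-1 is unaffected so carries T and received t from I-2 (tt), so II-1 is Tt; II-2 is unaffected so carries T and received t from I-2 (tt), so II-2 is Tt; II-3 is unaffected so carries T and received t from I-2 (tt), so II-3 is Tt; II-4 is unaffected so carries T and received t from I-2 (tt), so II-4 is Tt; III-2 is unaffected so carries T and received t from II-5 (tt), so III-2 is Tt.
Every other individual is either homozygous by phenotype or has at least one consistent homozygous assignment, so the count is 5.

5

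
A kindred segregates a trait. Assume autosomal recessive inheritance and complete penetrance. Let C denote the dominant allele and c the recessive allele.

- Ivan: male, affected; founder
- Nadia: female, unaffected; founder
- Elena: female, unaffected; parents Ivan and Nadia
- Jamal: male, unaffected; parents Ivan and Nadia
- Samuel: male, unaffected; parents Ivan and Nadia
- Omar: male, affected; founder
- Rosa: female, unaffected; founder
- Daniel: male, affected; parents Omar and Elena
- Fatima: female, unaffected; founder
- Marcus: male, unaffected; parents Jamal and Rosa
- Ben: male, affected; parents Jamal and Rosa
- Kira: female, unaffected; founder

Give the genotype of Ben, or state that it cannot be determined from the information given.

Ben is affected, so Ben is cc.

cc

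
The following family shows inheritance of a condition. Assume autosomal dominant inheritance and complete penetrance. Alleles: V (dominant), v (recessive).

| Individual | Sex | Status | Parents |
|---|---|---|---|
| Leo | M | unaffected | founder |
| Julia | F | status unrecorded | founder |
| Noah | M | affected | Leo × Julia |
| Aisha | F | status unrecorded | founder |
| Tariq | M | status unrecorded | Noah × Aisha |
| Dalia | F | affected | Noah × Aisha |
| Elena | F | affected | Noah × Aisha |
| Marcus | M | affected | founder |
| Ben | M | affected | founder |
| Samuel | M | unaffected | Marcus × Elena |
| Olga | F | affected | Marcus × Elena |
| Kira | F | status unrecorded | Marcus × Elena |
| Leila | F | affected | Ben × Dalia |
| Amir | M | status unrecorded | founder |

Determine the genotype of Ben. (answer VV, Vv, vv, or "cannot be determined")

Ben's phenotype allows VV or Vv, and no parent or child forces a single allele at both positions; consistent genotype assignments exist with Ben as VV or Vv.

cannot be determined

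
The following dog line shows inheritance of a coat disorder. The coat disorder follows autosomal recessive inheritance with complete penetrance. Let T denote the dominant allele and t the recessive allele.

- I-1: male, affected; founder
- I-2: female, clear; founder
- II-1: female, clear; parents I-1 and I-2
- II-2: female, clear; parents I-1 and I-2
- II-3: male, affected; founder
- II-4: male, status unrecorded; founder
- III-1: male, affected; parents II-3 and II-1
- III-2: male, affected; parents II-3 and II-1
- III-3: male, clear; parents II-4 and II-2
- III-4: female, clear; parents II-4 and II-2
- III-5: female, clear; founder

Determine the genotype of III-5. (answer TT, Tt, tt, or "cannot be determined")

III-5's phenotype allows TT or Tt, and no parent or child forces a single allele at both positions; consistent genotype assignments exist with III-5 as TT or Tt.

cannot be determined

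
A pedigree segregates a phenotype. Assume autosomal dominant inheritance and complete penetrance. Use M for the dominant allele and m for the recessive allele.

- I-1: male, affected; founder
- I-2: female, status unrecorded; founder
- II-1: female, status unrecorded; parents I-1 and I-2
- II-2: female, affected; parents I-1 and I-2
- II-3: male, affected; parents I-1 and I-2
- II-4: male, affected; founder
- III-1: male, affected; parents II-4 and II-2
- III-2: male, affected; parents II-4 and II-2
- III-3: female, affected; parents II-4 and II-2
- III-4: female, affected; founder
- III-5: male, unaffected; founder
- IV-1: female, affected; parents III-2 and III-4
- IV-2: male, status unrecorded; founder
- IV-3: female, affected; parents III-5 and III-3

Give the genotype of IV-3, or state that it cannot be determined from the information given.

From phenotype alone, IV-3 is MM or Mm.
IV-3 is affected so carries M and received m from III-5 (mm), so IV-3 is Mm.

Mm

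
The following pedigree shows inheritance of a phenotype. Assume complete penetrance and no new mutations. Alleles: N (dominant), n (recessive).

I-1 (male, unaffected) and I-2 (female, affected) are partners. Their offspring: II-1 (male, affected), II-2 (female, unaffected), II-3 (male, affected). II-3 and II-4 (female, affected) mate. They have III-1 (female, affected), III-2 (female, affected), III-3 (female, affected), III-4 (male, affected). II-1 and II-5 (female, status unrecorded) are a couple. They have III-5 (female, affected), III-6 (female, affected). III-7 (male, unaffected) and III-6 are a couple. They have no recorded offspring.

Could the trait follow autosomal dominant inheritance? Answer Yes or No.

A consistent assignment under autosomal dominant exists: I-1 nn, I-2 Nn, II-1 Nn, II-2 nn, II-3 Nn, II-4 NN, II-5 NN, III-1 NN, III-2 NN, III-3 NN, III-4 NN, III-5 NN, III-6 NN, III-7 nn.
In this assignment every recorded phenotype matches its genotype and every non-founder's genotype is obtainable from its parents' genotypes, so the pedigree is consistent.

Yes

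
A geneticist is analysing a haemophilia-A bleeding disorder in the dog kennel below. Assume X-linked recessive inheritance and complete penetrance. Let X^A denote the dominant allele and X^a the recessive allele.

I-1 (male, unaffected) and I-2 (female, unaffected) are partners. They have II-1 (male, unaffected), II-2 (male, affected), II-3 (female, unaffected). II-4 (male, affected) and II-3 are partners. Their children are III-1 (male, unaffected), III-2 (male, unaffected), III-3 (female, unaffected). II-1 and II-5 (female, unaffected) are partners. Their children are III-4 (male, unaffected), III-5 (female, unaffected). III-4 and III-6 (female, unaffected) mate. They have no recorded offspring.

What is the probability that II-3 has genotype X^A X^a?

1/9

I-1 is unaffected, so I-1 is X^A Y.
I-2 is unaffected so carries A and passed a to II-2 (X^a Y), so I-2 is X^A X^a.
Their cross gives offspring ratios 1/2 X^A X^A : 1/2 X^A X^a. Conditioning on II-3 being unaffected, P(X^A X^a) = 1/2 / 1 = 1/2 before taking II-3's own offspring into account.
II-4 is affected, so II-4 is X^a Y.
Now use II-3's offspring. Probability of each recorded status — unaffected son III-1: 1/2 if II-3 is X^A X^a, 1 if X^A X^A; unaffected son III-2: 1/2 if II-3 is X^A X^a, 1 if X^A X^A; unaffected daughter III-3: 1/2 if II-3 is X^A X^a, 1 if X^A X^A.
Bayes: P(X^A X^a) = 1/2·1/8 / (1/2·1/8 + 1/2·1) = 1/9.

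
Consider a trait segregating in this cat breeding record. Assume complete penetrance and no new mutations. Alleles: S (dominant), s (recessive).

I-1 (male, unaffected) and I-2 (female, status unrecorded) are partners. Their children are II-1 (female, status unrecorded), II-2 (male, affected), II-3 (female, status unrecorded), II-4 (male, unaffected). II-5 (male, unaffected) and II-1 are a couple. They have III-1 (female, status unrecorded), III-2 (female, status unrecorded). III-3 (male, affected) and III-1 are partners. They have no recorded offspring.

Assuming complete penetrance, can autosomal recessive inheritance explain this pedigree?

A consistent assignment under autosomal recessive exists: I-1 Ss, I-2 Ss, II-1 SS, II-2 ss, II-3 SS, II-4 SS, II-5 SS, III-1 SS, III-2 SS, III-3 ss.
In this assignment every recorded phenotype matches its genotype and every non-founder's genotype is obtainable from its parents' genotypes, so the pedigree is consistent.

Yes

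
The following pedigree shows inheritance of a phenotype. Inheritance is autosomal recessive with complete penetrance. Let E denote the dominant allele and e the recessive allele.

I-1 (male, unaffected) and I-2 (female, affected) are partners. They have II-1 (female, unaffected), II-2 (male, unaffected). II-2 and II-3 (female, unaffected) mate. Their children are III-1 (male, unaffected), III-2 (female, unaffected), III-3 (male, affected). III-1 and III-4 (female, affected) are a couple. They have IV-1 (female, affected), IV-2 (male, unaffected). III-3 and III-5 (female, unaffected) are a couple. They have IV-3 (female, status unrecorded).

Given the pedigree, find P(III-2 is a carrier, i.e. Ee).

2/3

II-2 is unaffected so carries E and received e from I-2 (ee), so II-2 is Ee.
II-3 is unaffected so carries E and passed e to III-3 (ee), so II-3 is Ee.
Their cross gives offspring ratios 1/4 EE : 1/2 Ee : 1/4 ee. Conditioning on III-2 being unaffected, P(Ee) = 1/2 / 3/4 = 2/3.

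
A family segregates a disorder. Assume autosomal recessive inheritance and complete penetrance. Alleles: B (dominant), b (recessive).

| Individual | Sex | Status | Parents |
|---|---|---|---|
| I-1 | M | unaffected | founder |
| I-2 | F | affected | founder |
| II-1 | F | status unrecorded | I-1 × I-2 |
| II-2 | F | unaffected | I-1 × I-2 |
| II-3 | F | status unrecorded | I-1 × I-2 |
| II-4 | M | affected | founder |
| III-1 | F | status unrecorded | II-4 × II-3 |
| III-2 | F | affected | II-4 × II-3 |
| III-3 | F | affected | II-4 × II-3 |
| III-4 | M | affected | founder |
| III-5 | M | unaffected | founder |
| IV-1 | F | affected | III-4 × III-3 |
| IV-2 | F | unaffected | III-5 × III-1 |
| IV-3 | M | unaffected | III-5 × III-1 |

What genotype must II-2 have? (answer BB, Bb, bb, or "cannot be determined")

From phenotype alone, II-2 is BB or Bb.
II-2 is unaffected so carries B and received b from I-2 (bb), so II-2 is Bb.

Bb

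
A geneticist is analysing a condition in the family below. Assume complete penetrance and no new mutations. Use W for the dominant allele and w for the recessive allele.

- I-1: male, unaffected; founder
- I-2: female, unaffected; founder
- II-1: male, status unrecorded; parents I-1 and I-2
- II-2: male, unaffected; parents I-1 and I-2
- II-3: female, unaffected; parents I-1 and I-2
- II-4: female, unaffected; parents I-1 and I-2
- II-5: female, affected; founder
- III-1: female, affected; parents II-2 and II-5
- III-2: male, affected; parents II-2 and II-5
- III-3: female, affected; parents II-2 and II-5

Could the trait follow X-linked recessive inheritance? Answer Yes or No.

No

Under X-linked recessive, III-1 (affected, female) cannot arise from II-2 (unaffected) × II-5 (affected).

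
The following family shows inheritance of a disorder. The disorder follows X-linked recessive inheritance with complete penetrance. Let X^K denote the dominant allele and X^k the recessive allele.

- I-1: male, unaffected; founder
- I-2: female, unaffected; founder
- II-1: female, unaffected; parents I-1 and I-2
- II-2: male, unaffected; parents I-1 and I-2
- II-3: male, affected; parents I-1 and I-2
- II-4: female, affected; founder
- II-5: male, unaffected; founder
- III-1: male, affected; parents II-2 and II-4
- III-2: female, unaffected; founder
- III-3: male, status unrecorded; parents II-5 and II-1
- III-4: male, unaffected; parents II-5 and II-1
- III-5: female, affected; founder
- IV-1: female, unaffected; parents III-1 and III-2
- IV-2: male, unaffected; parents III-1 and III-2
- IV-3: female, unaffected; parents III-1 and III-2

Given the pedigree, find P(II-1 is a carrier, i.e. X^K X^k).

I-1 is unaffected, so I-1 is X^K Y.
I-2 is unaffected so carries K and passed k to II-3 (X^k Y), so I-2 is X^K X^k.
Their cross gives offspring ratios 1/2 X^K X^K : 1/2 X^K X^k. Conditioning on II-1 being unaffected, P(X^K X^k) = 1/2 / 1 = 1/2 before taking II-1's own offspring into account.
II-5 is unaffected, so II-5 is X^K Y.
Now use II-1's offspring. Probability of each recorded status — unaffected son III-4: 1/2 if II-1 is X^K X^k, 1 if X^K X^K. (III-3: equally likely either way, so uninformative.)
Bayes: P(X^K X^k) = 1/2·1/2 / (1/2·1/2 + 1/2·1) = 1/3.

1/3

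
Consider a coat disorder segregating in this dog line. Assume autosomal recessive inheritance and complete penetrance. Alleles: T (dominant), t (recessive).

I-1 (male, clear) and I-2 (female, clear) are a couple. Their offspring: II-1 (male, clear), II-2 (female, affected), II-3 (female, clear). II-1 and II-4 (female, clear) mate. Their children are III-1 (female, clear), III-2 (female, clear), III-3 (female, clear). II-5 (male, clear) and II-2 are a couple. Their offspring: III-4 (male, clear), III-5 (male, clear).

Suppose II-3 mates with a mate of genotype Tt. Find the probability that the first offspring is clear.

I-1 is clear so carries T and passed t to II-2 (tt), so I-1 is Tt.
I-2 is clear so carries T and passed t to II-2 (tt), so I-2 is Tt.
II-3 is a clear offspring of I-1 (Tt) × I-2 (Tt), whose cross gives 1/4 TT : 1/2 Tt : 1/4 tt; conditioning on being clear, II-3 is TT with probability 1/3, Tt with probability 2/3.
Summing over parental genotype combinations, P(offspring is clear) = 1/3·1 + 2/3·3/4 = 5/6.

5/6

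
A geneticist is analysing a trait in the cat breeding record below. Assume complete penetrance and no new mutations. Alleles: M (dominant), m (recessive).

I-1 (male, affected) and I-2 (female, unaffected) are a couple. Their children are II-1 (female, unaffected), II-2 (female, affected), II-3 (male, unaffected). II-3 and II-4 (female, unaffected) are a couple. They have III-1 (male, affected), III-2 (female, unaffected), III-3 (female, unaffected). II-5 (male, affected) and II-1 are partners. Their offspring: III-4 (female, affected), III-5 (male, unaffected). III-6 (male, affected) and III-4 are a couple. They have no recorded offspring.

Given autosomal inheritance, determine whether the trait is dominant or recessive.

II-3 and II-4 are both unaffected yet have an affected child III-1. Under dominance, an affected child requires at least one affected parent, so the trait cannot be dominant.

recessive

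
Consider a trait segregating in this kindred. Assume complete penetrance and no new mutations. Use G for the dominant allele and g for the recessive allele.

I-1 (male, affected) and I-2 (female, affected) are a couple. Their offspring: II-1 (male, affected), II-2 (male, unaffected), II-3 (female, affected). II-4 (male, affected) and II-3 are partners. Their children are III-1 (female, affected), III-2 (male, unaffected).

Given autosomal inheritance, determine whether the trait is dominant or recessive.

dominant

I-1 and I-2 are both affected yet have an unaffected child II-2. Under a recessive model two affected parents are homozygous and every child would be affected, so the trait cannot be recessive.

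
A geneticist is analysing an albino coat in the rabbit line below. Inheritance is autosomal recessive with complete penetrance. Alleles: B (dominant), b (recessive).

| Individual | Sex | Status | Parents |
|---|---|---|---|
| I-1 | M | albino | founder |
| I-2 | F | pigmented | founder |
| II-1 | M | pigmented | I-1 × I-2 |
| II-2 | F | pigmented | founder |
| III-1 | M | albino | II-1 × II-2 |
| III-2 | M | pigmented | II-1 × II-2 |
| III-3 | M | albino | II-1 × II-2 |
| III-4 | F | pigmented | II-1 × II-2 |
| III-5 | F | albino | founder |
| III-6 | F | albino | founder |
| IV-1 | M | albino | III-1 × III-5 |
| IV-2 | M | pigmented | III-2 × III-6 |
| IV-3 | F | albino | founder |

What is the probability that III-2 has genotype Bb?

1/2

II-1 is pigmented so carries B and received b from I-1 (bb), so II-1 is Bb.
II-2 is pigmented so carries B and passed b to III-1 (bb), so II-2 is Bb.
Their cross gives offspring ratios 1/4 BB : 1/2 Bb : 1/4 bb. Conditioning on III-2 being pigmented, P(Bb) = 1/2 / 3/4 = 2/3 before taking III-2's own offspring into account.
III-6 is albino, so III-6 is bb.
Now use III-2's offspring. Probability of each recorded status — pigmented son IV-2: 1/2 if III-2 is Bb, 1 if BB.
Bayes: P(Bb) = 2/3·1/2 / (2/3·1/2 + 1/3·1) = 1/2.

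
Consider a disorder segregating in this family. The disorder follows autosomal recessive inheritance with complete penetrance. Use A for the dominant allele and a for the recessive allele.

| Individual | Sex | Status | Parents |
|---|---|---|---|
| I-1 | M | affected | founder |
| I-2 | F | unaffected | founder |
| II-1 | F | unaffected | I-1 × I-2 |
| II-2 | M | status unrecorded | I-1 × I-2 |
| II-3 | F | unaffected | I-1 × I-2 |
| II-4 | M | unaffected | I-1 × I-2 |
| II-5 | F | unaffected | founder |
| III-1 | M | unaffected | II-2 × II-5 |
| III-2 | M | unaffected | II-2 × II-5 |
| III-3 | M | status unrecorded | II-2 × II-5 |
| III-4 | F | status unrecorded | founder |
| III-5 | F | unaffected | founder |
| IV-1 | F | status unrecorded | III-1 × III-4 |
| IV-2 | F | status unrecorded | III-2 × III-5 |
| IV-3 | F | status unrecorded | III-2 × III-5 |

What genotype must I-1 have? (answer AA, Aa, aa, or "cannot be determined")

aa

I-1 is affected, so I-1 is aa.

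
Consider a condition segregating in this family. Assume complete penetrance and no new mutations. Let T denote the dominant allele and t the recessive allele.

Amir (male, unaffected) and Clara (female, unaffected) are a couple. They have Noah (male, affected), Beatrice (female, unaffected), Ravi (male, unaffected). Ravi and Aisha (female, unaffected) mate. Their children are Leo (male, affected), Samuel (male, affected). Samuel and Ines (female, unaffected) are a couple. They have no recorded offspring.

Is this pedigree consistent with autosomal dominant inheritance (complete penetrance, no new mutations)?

Under autosomal dominant, Noah (affected, male) cannot arise from Amir (unaffected) × Clara (unaffected).

No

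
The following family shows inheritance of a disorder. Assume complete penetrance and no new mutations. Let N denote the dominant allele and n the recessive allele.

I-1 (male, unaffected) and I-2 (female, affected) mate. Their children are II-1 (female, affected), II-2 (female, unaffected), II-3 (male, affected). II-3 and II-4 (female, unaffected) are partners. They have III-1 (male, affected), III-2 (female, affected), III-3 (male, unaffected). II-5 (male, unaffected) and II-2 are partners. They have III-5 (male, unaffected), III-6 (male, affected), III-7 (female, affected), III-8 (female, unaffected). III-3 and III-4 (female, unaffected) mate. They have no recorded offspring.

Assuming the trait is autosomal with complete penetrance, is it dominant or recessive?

recessive

II-5 and II-2 are both unaffected yet have an affected child III-6. Under dominance, an affected child requires at least one affected parent, so the trait cannot be dominant.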